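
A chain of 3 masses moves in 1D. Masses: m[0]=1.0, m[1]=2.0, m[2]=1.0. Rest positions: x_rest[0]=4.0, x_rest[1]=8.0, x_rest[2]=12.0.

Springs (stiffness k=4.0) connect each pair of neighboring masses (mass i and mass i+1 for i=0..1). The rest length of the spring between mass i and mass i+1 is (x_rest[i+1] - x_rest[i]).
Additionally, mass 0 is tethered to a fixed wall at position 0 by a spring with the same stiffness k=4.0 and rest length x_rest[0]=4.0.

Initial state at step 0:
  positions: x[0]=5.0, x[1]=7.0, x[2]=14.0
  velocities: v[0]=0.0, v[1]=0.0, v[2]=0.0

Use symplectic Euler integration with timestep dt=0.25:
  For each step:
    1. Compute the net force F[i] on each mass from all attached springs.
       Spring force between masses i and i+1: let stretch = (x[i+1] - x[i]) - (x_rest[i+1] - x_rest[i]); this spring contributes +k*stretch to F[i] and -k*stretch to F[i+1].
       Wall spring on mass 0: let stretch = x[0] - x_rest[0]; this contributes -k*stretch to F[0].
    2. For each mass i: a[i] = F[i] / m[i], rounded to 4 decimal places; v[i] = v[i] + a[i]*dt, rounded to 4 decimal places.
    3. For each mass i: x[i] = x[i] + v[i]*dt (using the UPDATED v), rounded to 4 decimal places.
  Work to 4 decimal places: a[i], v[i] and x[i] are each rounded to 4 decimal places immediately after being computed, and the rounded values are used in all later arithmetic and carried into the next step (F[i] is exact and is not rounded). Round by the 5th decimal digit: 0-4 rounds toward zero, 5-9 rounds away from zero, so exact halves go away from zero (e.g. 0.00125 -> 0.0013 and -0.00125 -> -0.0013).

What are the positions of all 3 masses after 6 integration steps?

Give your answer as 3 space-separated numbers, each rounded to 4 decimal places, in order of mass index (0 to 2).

Answer: 5.5516 8.0354 11.4692

Derivation:
Step 0: x=[5.0000 7.0000 14.0000] v=[0.0000 0.0000 0.0000]
Step 1: x=[4.2500 7.6250 13.2500] v=[-3.0000 2.5000 -3.0000]
Step 2: x=[3.2813 8.5313 12.0938] v=[-3.8750 3.6250 -4.6250]
Step 3: x=[2.8047 9.2266 11.0469] v=[-1.9063 2.7813 -4.1875]
Step 4: x=[3.2324 9.3467 10.5450] v=[1.7109 0.4805 -2.0078]
Step 5: x=[4.3806 8.8523 10.7435] v=[4.5928 -1.9775 0.7939]
Step 6: x=[5.5516 8.0354 11.4692] v=[4.6839 -3.2678 2.9027]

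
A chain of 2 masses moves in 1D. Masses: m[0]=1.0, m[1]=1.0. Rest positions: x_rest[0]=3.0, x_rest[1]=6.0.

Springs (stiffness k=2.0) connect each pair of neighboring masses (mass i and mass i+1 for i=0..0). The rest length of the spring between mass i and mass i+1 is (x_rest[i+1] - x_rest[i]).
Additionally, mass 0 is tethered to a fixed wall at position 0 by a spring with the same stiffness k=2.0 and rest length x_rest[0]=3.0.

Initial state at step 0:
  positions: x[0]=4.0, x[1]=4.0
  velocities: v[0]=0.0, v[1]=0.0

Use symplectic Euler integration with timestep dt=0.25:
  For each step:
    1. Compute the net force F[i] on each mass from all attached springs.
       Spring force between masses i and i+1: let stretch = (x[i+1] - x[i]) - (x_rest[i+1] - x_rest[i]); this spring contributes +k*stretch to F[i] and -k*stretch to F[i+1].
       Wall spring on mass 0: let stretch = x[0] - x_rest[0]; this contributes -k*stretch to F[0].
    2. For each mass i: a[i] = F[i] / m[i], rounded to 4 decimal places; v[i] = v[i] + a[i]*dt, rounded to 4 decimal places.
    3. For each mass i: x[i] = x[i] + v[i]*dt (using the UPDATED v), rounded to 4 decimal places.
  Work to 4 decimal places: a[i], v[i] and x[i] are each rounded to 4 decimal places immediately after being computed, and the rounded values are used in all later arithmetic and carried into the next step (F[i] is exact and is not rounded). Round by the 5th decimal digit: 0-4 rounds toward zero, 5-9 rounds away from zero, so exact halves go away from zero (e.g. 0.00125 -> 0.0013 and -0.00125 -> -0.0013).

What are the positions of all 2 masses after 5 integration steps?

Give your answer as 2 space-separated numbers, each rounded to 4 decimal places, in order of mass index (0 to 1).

Step 0: x=[4.0000 4.0000] v=[0.0000 0.0000]
Step 1: x=[3.5000 4.3750] v=[-2.0000 1.5000]
Step 2: x=[2.6719 5.0156] v=[-3.3125 2.5625]
Step 3: x=[1.8028 5.7383] v=[-3.4766 2.8907]
Step 4: x=[1.2002 6.3441] v=[-2.4103 2.4230]
Step 5: x=[1.0906 6.6819] v=[-0.4385 1.3511]

Answer: 1.0906 6.6819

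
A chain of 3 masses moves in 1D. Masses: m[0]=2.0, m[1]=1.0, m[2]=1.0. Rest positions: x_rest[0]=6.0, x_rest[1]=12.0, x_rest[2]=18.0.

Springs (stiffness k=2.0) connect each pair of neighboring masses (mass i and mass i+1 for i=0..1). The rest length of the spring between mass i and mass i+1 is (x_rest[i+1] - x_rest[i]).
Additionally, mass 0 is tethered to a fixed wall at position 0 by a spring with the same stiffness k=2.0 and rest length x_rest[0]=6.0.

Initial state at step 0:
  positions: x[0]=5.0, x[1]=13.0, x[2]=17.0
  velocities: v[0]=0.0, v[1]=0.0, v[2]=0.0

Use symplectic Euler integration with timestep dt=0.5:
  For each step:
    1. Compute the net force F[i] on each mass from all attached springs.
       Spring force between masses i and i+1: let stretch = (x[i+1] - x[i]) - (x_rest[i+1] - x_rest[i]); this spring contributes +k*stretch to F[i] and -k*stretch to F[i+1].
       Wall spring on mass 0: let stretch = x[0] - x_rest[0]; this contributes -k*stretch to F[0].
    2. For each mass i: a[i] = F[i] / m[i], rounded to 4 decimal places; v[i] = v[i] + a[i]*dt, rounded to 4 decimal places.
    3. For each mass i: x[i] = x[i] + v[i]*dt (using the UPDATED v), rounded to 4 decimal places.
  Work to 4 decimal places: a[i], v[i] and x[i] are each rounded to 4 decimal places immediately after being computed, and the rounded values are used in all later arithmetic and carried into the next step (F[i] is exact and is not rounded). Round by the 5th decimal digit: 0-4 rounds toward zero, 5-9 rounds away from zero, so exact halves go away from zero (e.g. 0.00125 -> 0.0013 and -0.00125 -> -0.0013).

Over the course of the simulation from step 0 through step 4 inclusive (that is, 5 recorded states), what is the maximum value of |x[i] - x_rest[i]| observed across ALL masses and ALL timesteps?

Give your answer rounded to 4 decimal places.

Answer: 2.1250

Derivation:
Step 0: x=[5.0000 13.0000 17.0000] v=[0.0000 0.0000 0.0000]
Step 1: x=[5.7500 11.0000 18.0000] v=[1.5000 -4.0000 2.0000]
Step 2: x=[6.3750 9.8750 18.5000] v=[1.2500 -2.2500 1.0000]
Step 3: x=[6.2813 11.3125 17.6875] v=[-0.1875 2.8750 -1.6250]
Step 4: x=[5.8750 13.4219 16.6875] v=[-0.8126 4.2188 -2.0000]
Max displacement = 2.1250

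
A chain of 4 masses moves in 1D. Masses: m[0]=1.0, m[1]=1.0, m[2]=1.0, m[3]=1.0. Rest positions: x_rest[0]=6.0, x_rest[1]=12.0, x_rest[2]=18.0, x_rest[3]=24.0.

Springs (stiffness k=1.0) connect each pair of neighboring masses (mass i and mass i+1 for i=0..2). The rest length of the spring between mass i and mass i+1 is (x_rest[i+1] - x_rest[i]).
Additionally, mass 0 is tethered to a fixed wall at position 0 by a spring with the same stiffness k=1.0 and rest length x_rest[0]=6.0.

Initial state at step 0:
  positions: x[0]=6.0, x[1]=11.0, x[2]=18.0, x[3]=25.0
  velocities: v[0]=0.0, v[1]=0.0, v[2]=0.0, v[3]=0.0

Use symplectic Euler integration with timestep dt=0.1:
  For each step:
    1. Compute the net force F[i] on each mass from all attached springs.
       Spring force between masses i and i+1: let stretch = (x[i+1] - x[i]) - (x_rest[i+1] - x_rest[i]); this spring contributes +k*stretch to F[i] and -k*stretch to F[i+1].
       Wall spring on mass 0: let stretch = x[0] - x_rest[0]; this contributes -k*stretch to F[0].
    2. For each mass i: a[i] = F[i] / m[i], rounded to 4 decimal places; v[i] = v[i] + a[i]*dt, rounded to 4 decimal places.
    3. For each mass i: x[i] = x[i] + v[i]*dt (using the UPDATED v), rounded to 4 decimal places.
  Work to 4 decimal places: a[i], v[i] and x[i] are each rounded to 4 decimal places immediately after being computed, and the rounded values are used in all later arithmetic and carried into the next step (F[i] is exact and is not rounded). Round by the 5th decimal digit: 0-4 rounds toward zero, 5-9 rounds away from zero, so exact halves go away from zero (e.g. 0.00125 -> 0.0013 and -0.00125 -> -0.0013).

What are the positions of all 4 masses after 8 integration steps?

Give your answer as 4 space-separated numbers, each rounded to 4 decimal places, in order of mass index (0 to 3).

Answer: 5.7182 11.6216 18.0185 24.6610

Derivation:
Step 0: x=[6.0000 11.0000 18.0000 25.0000] v=[0.0000 0.0000 0.0000 0.0000]
Step 1: x=[5.9900 11.0200 18.0000 24.9900] v=[-0.1000 0.2000 0.0000 -0.1000]
Step 2: x=[5.9704 11.0595 18.0001 24.9701] v=[-0.1960 0.3950 0.0010 -0.1990]
Step 3: x=[5.9420 11.1175 18.0005 24.9405] v=[-0.2841 0.5802 0.0039 -0.2960]
Step 4: x=[5.9059 11.1926 18.0015 24.9015] v=[-0.3608 0.7510 0.0096 -0.3900]
Step 5: x=[5.8636 11.2829 18.0034 24.8535] v=[-0.4227 0.9032 0.0187 -0.4800]
Step 6: x=[5.8169 11.3862 18.0066 24.7970] v=[-0.4671 1.0333 0.0317 -0.5650]
Step 7: x=[5.7677 11.5000 18.0115 24.7326] v=[-0.4919 1.1384 0.0487 -0.6440]
Step 8: x=[5.7182 11.6216 18.0185 24.6610] v=[-0.4954 1.2163 0.0697 -0.7161]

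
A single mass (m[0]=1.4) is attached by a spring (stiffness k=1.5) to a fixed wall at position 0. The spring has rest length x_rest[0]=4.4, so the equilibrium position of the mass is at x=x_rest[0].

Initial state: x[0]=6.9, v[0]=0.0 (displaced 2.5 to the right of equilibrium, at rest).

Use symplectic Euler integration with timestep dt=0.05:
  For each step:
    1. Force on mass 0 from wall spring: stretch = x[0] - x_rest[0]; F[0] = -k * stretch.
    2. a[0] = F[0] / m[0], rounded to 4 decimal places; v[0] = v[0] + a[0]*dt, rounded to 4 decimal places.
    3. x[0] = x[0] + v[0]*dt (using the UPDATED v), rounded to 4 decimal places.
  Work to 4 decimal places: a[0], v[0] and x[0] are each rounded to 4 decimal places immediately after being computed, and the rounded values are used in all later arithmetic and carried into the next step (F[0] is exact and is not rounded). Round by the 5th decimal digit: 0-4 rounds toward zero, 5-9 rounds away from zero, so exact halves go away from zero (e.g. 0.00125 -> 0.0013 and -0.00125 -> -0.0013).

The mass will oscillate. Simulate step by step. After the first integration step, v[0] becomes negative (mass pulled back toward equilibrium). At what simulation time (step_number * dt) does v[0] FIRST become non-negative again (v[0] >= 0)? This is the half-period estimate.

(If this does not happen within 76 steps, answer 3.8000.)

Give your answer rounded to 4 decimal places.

Step 0: x=[6.9000] v=[0.0000]
Step 1: x=[6.8933] v=[-0.1339]
Step 2: x=[6.8799] v=[-0.2675]
Step 3: x=[6.8599] v=[-0.4004]
Step 4: x=[6.8333] v=[-0.5322]
Step 5: x=[6.8002] v=[-0.6626]
Step 6: x=[6.7606] v=[-0.7912]
Step 7: x=[6.7147] v=[-0.9177]
Step 8: x=[6.6626] v=[-1.0417]
Step 9: x=[6.6045] v=[-1.1629]
Step 10: x=[6.5405] v=[-1.2810]
Step 11: x=[6.4707] v=[-1.3957]
Step 12: x=[6.3954] v=[-1.5066]
Step 13: x=[6.3147] v=[-1.6135]
Step 14: x=[6.2289] v=[-1.7161]
Step 15: x=[6.1382] v=[-1.8141]
Step 16: x=[6.0428] v=[-1.9072]
Step 17: x=[5.9430] v=[-1.9952]
Step 18: x=[5.8391] v=[-2.0779]
Step 19: x=[5.7314] v=[-2.1550]
Step 20: x=[5.6201] v=[-2.2263]
Step 21: x=[5.5055] v=[-2.2917]
Step 22: x=[5.3880] v=[-2.3509]
Step 23: x=[5.2678] v=[-2.4038]
Step 24: x=[5.1453] v=[-2.4503]
Step 25: x=[5.0208] v=[-2.4902]
Step 26: x=[4.8946] v=[-2.5235]
Step 27: x=[4.7671] v=[-2.5500]
Step 28: x=[4.6386] v=[-2.5697]
Step 29: x=[4.5095] v=[-2.5825]
Step 30: x=[4.3801] v=[-2.5884]
Step 31: x=[4.2507] v=[-2.5873]
Step 32: x=[4.1217] v=[-2.5793]
Step 33: x=[3.9935] v=[-2.5644]
Step 34: x=[3.8664] v=[-2.5426]
Step 35: x=[3.7407] v=[-2.5140]
Step 36: x=[3.6168] v=[-2.4787]
Step 37: x=[3.4950] v=[-2.4367]
Step 38: x=[3.3756] v=[-2.3882]
Step 39: x=[3.2589] v=[-2.3333]
Step 40: x=[3.1453] v=[-2.2722]
Step 41: x=[3.0351] v=[-2.2050]
Step 42: x=[2.9285] v=[-2.1319]
Step 43: x=[2.8258] v=[-2.0531]
Step 44: x=[2.7274] v=[-1.9688]
Step 45: x=[2.6334] v=[-1.8792]
Step 46: x=[2.5442] v=[-1.7846]
Step 47: x=[2.4599] v=[-1.6852]
Step 48: x=[2.3808] v=[-1.5813]
Step 49: x=[2.3071] v=[-1.4731]
Step 50: x=[2.2391] v=[-1.3610]
Step 51: x=[2.1768] v=[-1.2452]
Step 52: x=[2.1205] v=[-1.1261]
Step 53: x=[2.0703] v=[-1.0040]
Step 54: x=[2.0263] v=[-0.8792]
Step 55: x=[1.9887] v=[-0.7520]
Step 56: x=[1.9576] v=[-0.6228]
Step 57: x=[1.9330] v=[-0.4920]
Step 58: x=[1.9150] v=[-0.3598]
Step 59: x=[1.9037] v=[-0.2267]
Step 60: x=[1.8991] v=[-0.0930]
Step 61: x=[1.9012] v=[0.0410]
First v>=0 after going negative at step 61, time=3.0500

Answer: 3.0500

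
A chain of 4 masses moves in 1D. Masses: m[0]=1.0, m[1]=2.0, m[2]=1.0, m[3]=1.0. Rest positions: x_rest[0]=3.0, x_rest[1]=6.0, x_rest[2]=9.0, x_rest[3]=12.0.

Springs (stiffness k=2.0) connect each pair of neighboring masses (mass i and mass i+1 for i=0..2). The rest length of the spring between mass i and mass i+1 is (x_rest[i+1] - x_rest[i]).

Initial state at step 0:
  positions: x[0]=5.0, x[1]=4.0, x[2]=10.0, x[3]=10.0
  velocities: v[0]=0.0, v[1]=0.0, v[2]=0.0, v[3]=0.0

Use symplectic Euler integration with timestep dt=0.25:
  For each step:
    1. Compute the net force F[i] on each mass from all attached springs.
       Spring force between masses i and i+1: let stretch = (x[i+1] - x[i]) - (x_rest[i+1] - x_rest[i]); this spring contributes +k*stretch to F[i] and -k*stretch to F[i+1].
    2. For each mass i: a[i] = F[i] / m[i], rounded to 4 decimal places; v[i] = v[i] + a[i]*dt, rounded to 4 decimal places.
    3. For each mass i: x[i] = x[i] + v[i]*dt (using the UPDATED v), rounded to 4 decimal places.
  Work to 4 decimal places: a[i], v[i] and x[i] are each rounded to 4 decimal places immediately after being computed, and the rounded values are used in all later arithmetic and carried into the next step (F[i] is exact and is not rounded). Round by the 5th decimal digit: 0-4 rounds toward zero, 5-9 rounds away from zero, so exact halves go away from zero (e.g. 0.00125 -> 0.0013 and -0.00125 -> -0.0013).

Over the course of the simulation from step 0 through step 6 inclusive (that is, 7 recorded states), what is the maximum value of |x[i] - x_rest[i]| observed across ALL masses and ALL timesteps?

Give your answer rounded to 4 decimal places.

Answer: 2.8706

Derivation:
Step 0: x=[5.0000 4.0000 10.0000 10.0000] v=[0.0000 0.0000 0.0000 0.0000]
Step 1: x=[4.5000 4.4375 9.2500 10.3750] v=[-2.0000 1.7500 -3.0000 1.5000]
Step 2: x=[3.6172 5.1797 8.0391 10.9844] v=[-3.5313 2.9688 -4.8438 2.4375]
Step 3: x=[2.5547 6.0030 6.8389 11.6006] v=[-4.2501 3.2930 -4.8009 2.4649]
Step 4: x=[1.5482 6.6630 6.1294 11.9966] v=[-4.0260 2.6399 -2.8380 1.5841]
Step 5: x=[0.8061 6.9700 6.2200 12.0342] v=[-2.9686 1.2278 0.3624 0.1505]
Step 6: x=[0.4594 6.8448 7.1311 11.7201] v=[-1.3867 -0.5007 3.6445 -1.2566]
Max displacement = 2.8706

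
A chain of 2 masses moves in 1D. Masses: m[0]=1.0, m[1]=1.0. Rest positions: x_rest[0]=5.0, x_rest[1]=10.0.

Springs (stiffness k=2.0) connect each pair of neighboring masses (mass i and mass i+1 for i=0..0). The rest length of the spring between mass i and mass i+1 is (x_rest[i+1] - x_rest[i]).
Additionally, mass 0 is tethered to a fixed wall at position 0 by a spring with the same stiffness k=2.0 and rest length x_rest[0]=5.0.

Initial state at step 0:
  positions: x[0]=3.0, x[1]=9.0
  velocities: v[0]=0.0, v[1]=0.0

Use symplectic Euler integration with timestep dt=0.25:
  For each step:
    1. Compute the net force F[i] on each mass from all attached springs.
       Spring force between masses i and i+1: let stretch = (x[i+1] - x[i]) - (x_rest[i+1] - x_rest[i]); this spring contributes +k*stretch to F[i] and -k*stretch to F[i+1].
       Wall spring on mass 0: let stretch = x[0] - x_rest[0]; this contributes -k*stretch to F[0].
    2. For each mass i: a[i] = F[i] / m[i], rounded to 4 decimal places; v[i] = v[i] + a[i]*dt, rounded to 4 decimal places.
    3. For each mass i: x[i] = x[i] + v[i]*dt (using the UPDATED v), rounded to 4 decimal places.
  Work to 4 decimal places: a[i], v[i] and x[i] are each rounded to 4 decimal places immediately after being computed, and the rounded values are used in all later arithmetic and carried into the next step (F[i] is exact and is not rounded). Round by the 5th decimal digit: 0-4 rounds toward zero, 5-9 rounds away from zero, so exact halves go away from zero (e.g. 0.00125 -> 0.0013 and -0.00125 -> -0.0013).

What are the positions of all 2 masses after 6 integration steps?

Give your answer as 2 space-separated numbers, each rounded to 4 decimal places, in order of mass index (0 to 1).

Answer: 5.6957 9.2392

Derivation:
Step 0: x=[3.0000 9.0000] v=[0.0000 0.0000]
Step 1: x=[3.3750 8.8750] v=[1.5000 -0.5000]
Step 2: x=[4.0156 8.6875] v=[2.5625 -0.7500]
Step 3: x=[4.7383 8.5410] v=[2.8907 -0.5860]
Step 4: x=[5.3440 8.5442] v=[2.4229 0.0127]
Step 5: x=[5.6818 8.7724] v=[1.3510 0.9126]
Step 6: x=[5.6957 9.2392] v=[0.0554 1.8673]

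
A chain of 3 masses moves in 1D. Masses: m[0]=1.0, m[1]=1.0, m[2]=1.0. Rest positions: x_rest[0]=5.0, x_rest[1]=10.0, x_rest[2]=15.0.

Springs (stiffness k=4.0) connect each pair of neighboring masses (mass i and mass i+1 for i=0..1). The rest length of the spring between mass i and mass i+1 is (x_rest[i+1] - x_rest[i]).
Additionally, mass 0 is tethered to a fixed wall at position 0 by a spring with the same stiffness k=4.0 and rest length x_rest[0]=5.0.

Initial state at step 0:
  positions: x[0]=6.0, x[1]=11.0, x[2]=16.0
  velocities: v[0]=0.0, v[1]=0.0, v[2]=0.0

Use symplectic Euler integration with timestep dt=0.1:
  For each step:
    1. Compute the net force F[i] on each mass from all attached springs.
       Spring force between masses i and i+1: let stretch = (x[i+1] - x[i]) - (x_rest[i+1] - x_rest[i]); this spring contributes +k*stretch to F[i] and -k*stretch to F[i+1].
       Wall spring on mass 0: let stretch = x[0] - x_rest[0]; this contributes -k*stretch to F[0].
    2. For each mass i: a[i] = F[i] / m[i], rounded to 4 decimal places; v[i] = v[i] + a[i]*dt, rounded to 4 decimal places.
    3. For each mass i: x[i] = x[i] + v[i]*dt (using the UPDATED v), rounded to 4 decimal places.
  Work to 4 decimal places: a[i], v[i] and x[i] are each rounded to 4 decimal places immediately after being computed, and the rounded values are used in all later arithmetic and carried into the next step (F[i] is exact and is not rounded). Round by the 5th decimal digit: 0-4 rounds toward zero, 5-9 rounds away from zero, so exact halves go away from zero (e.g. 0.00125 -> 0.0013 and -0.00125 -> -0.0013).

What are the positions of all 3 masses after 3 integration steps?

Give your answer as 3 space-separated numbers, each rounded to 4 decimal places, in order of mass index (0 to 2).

Step 0: x=[6.0000 11.0000 16.0000] v=[0.0000 0.0000 0.0000]
Step 1: x=[5.9600 11.0000 16.0000] v=[-0.4000 0.0000 0.0000]
Step 2: x=[5.8832 10.9984 16.0000] v=[-0.7680 -0.0160 0.0000]
Step 3: x=[5.7757 10.9923 15.9999] v=[-1.0752 -0.0614 -0.0006]

Answer: 5.7757 10.9923 15.9999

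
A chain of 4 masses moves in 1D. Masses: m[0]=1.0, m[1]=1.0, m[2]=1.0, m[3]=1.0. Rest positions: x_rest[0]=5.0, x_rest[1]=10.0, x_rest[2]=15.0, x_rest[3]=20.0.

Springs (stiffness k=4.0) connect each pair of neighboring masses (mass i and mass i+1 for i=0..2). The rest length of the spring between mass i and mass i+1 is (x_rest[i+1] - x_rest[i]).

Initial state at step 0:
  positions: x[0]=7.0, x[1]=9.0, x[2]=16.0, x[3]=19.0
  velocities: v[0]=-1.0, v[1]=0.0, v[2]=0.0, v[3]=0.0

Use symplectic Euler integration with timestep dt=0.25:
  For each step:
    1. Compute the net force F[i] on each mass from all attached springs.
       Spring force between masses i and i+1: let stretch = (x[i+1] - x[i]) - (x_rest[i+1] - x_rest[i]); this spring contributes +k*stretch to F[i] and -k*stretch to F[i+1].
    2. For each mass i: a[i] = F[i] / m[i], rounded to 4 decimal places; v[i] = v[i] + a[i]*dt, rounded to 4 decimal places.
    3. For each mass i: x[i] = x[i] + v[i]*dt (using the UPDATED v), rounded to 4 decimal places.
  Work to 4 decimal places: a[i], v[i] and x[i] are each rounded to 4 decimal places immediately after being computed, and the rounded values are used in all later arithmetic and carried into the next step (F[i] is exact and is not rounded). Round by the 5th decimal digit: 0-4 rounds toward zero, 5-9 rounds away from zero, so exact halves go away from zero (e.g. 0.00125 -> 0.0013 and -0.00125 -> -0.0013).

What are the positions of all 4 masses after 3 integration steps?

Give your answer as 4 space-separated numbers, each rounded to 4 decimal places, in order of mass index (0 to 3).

Answer: 4.0781 11.8750 13.8438 20.4531

Derivation:
Step 0: x=[7.0000 9.0000 16.0000 19.0000] v=[-1.0000 0.0000 0.0000 0.0000]
Step 1: x=[6.0000 10.2500 15.0000 19.5000] v=[-4.0000 5.0000 -4.0000 2.0000]
Step 2: x=[4.8125 11.6250 13.9375 20.1250] v=[-4.7500 5.5000 -4.2500 2.5000]
Step 3: x=[4.0781 11.8750 13.8438 20.4531] v=[-2.9375 1.0000 -0.3750 1.3125]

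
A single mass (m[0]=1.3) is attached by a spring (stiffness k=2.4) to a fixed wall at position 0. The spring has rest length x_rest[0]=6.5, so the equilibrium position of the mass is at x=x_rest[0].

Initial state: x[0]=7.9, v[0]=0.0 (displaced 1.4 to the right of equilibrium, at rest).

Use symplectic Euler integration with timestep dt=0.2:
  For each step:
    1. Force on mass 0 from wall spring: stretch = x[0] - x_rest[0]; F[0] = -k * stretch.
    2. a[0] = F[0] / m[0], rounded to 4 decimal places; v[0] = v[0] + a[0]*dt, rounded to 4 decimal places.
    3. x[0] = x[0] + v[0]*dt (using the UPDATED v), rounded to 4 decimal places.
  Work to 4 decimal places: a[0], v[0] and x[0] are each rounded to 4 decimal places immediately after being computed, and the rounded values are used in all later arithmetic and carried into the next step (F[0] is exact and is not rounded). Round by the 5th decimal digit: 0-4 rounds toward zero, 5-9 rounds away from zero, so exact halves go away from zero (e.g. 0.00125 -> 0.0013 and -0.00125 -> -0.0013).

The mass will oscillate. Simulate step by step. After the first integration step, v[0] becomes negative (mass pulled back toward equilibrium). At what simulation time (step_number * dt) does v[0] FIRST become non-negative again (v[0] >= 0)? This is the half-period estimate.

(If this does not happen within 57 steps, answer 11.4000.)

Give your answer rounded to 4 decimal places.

Answer: 2.4000

Derivation:
Step 0: x=[7.9000] v=[0.0000]
Step 1: x=[7.7966] v=[-0.5169]
Step 2: x=[7.5975] v=[-0.9956]
Step 3: x=[7.3173] v=[-1.4008]
Step 4: x=[6.9768] v=[-1.7026]
Step 5: x=[6.6011] v=[-1.8786]
Step 6: x=[6.2179] v=[-1.9159]
Step 7: x=[5.8556] v=[-1.8117]
Step 8: x=[5.5408] v=[-1.5738]
Step 9: x=[5.2969] v=[-1.2196]
Step 10: x=[5.1418] v=[-0.7754]
Step 11: x=[5.0870] v=[-0.2739]
Step 12: x=[5.1366] v=[0.2478]
First v>=0 after going negative at step 12, time=2.4000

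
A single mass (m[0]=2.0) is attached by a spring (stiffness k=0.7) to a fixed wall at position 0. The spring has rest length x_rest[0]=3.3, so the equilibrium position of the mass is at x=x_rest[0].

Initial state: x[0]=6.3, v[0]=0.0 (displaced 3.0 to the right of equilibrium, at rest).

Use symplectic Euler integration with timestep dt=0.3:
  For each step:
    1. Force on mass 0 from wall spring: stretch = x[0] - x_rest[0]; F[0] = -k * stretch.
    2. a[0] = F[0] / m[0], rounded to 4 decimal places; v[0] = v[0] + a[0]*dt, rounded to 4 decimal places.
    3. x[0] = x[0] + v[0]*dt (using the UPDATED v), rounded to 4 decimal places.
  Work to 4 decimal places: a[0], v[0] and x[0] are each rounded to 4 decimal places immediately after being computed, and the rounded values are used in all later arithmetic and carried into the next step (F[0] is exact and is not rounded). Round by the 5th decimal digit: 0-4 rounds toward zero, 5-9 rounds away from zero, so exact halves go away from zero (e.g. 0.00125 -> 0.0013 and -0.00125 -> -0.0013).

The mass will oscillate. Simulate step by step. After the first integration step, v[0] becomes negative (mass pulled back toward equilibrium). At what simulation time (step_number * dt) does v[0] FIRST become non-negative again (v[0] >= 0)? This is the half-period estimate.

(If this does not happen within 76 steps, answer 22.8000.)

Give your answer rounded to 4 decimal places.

Step 0: x=[6.3000] v=[0.0000]
Step 1: x=[6.2055] v=[-0.3150]
Step 2: x=[6.0195] v=[-0.6201]
Step 3: x=[5.7478] v=[-0.9056]
Step 4: x=[5.3990] v=[-1.1626]
Step 5: x=[4.9841] v=[-1.3830]
Step 6: x=[4.5162] v=[-1.5598]
Step 7: x=[4.0100] v=[-1.6875]
Step 8: x=[3.4814] v=[-1.7621]
Step 9: x=[2.9470] v=[-1.7812]
Step 10: x=[2.4238] v=[-1.7441]
Step 11: x=[1.9282] v=[-1.6521]
Step 12: x=[1.4758] v=[-1.5081]
Step 13: x=[1.0808] v=[-1.3166]
Step 14: x=[0.7557] v=[-1.0836]
Step 15: x=[0.5108] v=[-0.8165]
Step 16: x=[0.3537] v=[-0.5236]
Step 17: x=[0.2894] v=[-0.2142]
Step 18: x=[0.3200] v=[0.1019]
First v>=0 after going negative at step 18, time=5.4000

Answer: 5.4000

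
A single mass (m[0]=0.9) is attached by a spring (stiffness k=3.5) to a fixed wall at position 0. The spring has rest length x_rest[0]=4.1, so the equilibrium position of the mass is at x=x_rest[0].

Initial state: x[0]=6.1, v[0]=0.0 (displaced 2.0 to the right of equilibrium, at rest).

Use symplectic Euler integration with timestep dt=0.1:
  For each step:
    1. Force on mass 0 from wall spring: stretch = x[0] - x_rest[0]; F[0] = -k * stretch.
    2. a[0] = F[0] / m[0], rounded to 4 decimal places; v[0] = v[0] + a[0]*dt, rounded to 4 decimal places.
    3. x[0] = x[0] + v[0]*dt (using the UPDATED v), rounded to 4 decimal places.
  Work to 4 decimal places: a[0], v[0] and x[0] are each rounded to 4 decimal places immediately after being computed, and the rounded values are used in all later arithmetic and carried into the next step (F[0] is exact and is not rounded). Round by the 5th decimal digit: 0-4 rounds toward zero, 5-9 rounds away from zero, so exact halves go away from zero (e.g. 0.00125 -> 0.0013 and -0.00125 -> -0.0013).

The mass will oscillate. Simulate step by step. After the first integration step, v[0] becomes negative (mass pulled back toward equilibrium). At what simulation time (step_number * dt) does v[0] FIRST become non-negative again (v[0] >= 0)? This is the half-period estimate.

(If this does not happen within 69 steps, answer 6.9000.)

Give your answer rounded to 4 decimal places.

Step 0: x=[6.1000] v=[0.0000]
Step 1: x=[6.0222] v=[-0.7778]
Step 2: x=[5.8697] v=[-1.5253]
Step 3: x=[5.6484] v=[-2.2135]
Step 4: x=[5.3668] v=[-2.8157]
Step 5: x=[5.0360] v=[-3.3083]
Step 6: x=[4.6688] v=[-3.6723]
Step 7: x=[4.2795] v=[-3.8935]
Step 8: x=[3.8832] v=[-3.9633]
Step 9: x=[3.4953] v=[-3.8790]
Step 10: x=[3.1309] v=[-3.6438]
Step 11: x=[2.8042] v=[-3.2669]
Step 12: x=[2.5279] v=[-2.7630]
Step 13: x=[2.3127] v=[-2.1516]
Step 14: x=[2.1671] v=[-1.4565]
Step 15: x=[2.0966] v=[-0.7048]
Step 16: x=[2.1040] v=[0.0743]
First v>=0 after going negative at step 16, time=1.6000

Answer: 1.6000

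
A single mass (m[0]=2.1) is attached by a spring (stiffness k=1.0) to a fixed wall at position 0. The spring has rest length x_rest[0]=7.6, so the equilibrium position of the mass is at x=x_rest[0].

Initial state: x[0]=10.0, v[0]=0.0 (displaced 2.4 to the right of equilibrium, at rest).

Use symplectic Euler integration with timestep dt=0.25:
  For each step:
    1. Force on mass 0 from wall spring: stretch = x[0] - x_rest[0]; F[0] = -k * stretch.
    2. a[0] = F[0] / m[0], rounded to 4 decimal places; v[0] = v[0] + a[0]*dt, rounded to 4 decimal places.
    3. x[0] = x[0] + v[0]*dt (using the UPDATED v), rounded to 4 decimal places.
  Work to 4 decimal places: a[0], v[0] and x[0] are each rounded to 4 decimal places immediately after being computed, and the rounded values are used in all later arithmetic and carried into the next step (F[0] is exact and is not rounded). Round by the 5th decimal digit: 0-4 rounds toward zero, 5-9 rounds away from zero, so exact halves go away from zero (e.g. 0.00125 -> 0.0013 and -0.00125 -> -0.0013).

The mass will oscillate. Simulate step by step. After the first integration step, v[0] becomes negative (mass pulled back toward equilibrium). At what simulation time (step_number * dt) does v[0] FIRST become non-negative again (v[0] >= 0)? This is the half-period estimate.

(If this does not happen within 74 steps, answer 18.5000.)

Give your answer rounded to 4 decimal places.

Step 0: x=[10.0000] v=[0.0000]
Step 1: x=[9.9286] v=[-0.2857]
Step 2: x=[9.7879] v=[-0.5629]
Step 3: x=[9.5821] v=[-0.8234]
Step 4: x=[9.3173] v=[-1.0594]
Step 5: x=[9.0013] v=[-1.2639]
Step 6: x=[8.6436] v=[-1.4307]
Step 7: x=[8.2549] v=[-1.5550]
Step 8: x=[7.8467] v=[-1.6330]
Step 9: x=[7.4311] v=[-1.6624]
Step 10: x=[7.0205] v=[-1.6423]
Step 11: x=[6.6272] v=[-1.5733]
Step 12: x=[6.2628] v=[-1.4575]
Step 13: x=[5.9382] v=[-1.2983]
Step 14: x=[5.6631] v=[-1.1005]
Step 15: x=[5.4456] v=[-0.8699]
Step 16: x=[5.2923] v=[-0.6134]
Step 17: x=[5.2076] v=[-0.3387]
Step 18: x=[5.1941] v=[-0.0539]
Step 19: x=[5.2522] v=[0.2325]
First v>=0 after going negative at step 19, time=4.7500

Answer: 4.7500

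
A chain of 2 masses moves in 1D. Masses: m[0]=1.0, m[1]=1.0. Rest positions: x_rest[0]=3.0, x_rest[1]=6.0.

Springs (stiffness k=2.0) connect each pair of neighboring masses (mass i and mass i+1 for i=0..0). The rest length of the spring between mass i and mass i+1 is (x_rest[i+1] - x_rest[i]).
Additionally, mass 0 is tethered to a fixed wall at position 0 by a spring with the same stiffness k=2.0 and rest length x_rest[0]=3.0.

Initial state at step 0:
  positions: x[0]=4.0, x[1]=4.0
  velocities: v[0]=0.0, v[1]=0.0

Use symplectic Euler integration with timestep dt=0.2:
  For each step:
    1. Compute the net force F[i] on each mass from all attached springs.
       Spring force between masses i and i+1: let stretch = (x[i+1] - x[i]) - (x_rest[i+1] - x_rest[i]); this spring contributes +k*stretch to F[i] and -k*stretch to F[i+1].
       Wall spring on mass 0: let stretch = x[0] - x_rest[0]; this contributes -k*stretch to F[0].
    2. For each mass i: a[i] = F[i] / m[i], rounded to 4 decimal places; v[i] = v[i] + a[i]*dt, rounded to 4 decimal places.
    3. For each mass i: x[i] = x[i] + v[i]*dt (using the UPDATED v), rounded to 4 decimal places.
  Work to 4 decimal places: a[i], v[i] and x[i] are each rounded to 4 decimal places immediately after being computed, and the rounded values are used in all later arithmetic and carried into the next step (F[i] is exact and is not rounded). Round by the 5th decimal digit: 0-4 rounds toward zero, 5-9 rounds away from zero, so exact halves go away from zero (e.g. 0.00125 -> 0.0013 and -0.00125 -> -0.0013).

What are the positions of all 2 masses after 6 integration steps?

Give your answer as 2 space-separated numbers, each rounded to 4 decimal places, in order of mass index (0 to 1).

Answer: 1.0938 6.5958

Derivation:
Step 0: x=[4.0000 4.0000] v=[0.0000 0.0000]
Step 1: x=[3.6800 4.2400] v=[-1.6000 1.2000]
Step 2: x=[3.1104 4.6752] v=[-2.8480 2.1760]
Step 3: x=[2.4172 5.2252] v=[-3.4662 2.7501]
Step 4: x=[1.7552 5.7906] v=[-3.3099 2.8269]
Step 5: x=[1.2756 6.2731] v=[-2.3978 2.4127]
Step 6: x=[1.0938 6.5958] v=[-0.9090 1.6137]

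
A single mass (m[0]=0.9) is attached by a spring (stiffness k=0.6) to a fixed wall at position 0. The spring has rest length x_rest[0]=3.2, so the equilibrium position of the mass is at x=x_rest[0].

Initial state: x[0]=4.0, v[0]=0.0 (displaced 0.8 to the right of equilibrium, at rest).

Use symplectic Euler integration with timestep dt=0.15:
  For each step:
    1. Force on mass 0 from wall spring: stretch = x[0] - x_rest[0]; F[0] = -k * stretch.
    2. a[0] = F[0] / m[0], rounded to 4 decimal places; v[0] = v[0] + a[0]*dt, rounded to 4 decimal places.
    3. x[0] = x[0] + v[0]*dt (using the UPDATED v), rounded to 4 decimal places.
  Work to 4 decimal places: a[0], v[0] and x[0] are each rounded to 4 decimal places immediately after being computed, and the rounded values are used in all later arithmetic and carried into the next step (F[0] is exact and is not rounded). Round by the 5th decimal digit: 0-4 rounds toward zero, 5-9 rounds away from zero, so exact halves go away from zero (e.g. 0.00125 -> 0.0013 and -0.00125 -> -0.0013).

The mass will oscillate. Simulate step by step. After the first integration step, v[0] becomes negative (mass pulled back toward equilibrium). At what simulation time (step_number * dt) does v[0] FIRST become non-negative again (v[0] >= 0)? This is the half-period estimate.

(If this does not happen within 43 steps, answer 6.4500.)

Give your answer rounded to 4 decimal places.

Answer: 3.9000

Derivation:
Step 0: x=[4.0000] v=[0.0000]
Step 1: x=[3.9880] v=[-0.0800]
Step 2: x=[3.9642] v=[-0.1588]
Step 3: x=[3.9289] v=[-0.2352]
Step 4: x=[3.8827] v=[-0.3081]
Step 5: x=[3.8262] v=[-0.3764]
Step 6: x=[3.7604] v=[-0.4390]
Step 7: x=[3.6862] v=[-0.4950]
Step 8: x=[3.6047] v=[-0.5436]
Step 9: x=[3.5171] v=[-0.5841]
Step 10: x=[3.4247] v=[-0.6158]
Step 11: x=[3.3290] v=[-0.6383]
Step 12: x=[3.2313] v=[-0.6512]
Step 13: x=[3.1332] v=[-0.6543]
Step 14: x=[3.0361] v=[-0.6476]
Step 15: x=[2.9414] v=[-0.6312]
Step 16: x=[2.8506] v=[-0.6053]
Step 17: x=[2.7650] v=[-0.5704]
Step 18: x=[2.6860] v=[-0.5269]
Step 19: x=[2.6147] v=[-0.4755]
Step 20: x=[2.5522] v=[-0.4170]
Step 21: x=[2.4994] v=[-0.3522]
Step 22: x=[2.4571] v=[-0.2821]
Step 23: x=[2.4259] v=[-0.2078]
Step 24: x=[2.4063] v=[-0.1304]
Step 25: x=[2.3987] v=[-0.0510]
Step 26: x=[2.4031] v=[0.0291]
First v>=0 after going negative at step 26, time=3.9000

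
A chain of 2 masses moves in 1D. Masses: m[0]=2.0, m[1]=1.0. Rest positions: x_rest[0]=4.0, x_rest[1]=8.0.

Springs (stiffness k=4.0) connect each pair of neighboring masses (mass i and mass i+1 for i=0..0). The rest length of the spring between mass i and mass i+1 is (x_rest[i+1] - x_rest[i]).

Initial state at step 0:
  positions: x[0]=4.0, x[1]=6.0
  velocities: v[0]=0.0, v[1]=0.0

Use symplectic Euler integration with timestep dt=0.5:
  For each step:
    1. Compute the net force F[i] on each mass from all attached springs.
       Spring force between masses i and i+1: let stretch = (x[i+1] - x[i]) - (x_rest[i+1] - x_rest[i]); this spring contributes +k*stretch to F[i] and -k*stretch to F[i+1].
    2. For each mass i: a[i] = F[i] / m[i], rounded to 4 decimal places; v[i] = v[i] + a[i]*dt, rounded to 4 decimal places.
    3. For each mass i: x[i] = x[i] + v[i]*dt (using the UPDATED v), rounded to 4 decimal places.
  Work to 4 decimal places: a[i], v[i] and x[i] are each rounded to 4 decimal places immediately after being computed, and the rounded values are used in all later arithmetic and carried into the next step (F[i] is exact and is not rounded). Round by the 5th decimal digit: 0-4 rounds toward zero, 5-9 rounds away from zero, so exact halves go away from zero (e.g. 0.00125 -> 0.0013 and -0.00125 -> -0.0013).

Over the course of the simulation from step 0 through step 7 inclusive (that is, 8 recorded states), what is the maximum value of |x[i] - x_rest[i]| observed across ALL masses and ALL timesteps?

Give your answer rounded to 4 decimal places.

Step 0: x=[4.0000 6.0000] v=[0.0000 0.0000]
Step 1: x=[3.0000 8.0000] v=[-2.0000 4.0000]
Step 2: x=[2.5000 9.0000] v=[-1.0000 2.0000]
Step 3: x=[3.2500 7.5000] v=[1.5000 -3.0000]
Step 4: x=[4.1250 5.7500] v=[1.7500 -3.5000]
Step 5: x=[3.8125 6.3750] v=[-0.6250 1.2500]
Step 6: x=[2.7813 8.4375] v=[-2.0625 4.1250]
Step 7: x=[2.5782 8.8438] v=[-0.4063 0.8126]
Max displacement = 2.2500

Answer: 2.2500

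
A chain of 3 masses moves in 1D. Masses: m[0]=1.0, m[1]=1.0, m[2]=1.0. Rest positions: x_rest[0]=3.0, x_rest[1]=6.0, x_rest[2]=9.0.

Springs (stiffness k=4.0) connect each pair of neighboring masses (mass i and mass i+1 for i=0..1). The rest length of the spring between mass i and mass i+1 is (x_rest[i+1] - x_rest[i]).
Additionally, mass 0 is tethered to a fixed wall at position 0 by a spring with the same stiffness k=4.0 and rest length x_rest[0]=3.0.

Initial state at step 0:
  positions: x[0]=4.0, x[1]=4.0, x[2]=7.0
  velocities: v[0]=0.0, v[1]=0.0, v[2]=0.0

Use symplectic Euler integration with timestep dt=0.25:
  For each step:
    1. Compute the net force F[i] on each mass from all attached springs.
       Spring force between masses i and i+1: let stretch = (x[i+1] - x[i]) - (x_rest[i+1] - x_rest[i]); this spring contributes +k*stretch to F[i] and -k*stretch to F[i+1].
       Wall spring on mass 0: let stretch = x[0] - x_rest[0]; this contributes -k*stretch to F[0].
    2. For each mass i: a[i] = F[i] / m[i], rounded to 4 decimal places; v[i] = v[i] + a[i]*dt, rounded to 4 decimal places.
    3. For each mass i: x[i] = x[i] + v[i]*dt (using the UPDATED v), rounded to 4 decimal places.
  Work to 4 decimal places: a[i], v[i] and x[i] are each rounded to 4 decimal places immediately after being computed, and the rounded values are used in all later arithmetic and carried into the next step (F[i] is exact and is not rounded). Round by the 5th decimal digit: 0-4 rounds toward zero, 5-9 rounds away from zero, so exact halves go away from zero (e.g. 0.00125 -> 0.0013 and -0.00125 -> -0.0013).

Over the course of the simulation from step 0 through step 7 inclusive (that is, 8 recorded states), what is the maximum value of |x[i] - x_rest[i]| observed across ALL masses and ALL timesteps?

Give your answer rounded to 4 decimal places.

Answer: 2.0625

Derivation:
Step 0: x=[4.0000 4.0000 7.0000] v=[0.0000 0.0000 0.0000]
Step 1: x=[3.0000 4.7500 7.0000] v=[-4.0000 3.0000 0.0000]
Step 2: x=[1.6875 5.6250 7.1875] v=[-5.2500 3.5000 0.7500]
Step 3: x=[0.9375 5.9063 7.7344] v=[-3.0000 1.1250 2.1875]
Step 4: x=[1.1953 5.4024 8.5743] v=[1.0313 -2.0157 3.3594]
Step 5: x=[2.2061 4.6397 9.3712] v=[4.0431 -3.0509 3.1875]
Step 6: x=[3.2738 4.4515 9.7352] v=[4.2706 -0.7530 1.4560]
Step 7: x=[3.8174 5.2898 9.5283] v=[2.1745 3.3530 -0.8277]
Max displacement = 2.0625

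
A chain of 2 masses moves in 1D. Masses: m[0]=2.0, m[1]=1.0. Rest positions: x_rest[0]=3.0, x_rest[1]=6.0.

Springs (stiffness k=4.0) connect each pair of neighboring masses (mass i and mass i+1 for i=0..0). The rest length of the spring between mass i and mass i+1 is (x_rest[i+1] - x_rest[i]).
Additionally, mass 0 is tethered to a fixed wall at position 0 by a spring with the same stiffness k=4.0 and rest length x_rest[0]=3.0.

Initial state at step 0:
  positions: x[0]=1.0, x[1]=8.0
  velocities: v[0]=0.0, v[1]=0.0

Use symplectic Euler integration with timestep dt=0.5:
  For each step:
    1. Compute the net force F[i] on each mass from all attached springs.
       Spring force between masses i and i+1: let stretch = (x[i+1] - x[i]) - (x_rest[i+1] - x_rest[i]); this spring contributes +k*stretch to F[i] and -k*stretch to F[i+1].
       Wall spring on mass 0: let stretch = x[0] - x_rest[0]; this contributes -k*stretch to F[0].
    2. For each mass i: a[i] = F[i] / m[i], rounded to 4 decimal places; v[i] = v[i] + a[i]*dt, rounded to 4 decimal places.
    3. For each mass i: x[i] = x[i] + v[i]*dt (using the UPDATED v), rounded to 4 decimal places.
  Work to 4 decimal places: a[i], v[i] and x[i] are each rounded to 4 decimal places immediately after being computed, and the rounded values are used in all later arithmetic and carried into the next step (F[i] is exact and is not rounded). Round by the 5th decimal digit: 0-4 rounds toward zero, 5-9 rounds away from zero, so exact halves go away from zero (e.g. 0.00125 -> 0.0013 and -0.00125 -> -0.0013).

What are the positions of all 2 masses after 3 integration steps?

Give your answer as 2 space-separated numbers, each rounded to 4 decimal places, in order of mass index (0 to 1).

Answer: 2.5000 7.0000

Derivation:
Step 0: x=[1.0000 8.0000] v=[0.0000 0.0000]
Step 1: x=[4.0000 4.0000] v=[6.0000 -8.0000]
Step 2: x=[5.0000 3.0000] v=[2.0000 -2.0000]
Step 3: x=[2.5000 7.0000] v=[-5.0000 8.0000]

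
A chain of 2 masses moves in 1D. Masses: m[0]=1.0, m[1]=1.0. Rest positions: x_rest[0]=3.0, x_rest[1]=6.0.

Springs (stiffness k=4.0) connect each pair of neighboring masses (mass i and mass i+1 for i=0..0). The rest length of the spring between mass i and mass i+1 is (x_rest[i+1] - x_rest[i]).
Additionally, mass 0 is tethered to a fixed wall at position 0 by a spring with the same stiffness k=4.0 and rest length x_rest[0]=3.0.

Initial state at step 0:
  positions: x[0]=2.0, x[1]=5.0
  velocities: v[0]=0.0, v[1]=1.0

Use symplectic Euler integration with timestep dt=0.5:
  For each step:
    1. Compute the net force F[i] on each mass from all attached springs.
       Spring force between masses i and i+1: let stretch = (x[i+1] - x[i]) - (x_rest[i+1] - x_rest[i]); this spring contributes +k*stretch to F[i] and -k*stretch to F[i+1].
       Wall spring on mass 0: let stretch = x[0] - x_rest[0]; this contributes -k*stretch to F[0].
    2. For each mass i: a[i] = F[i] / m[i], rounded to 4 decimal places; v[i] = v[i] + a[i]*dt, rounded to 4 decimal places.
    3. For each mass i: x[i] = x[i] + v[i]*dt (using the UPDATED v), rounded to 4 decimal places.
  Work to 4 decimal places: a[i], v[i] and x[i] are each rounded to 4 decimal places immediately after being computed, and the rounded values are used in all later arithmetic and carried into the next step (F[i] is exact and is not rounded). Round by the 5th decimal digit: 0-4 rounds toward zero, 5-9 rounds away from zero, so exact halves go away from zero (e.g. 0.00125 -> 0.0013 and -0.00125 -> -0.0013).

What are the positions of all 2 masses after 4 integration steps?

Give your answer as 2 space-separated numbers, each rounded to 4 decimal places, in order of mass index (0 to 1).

Step 0: x=[2.0000 5.0000] v=[0.0000 1.0000]
Step 1: x=[3.0000 5.5000] v=[2.0000 1.0000]
Step 2: x=[3.5000 6.5000] v=[1.0000 2.0000]
Step 3: x=[3.5000 7.5000] v=[0.0000 2.0000]
Step 4: x=[4.0000 7.5000] v=[1.0000 0.0000]

Answer: 4.0000 7.5000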